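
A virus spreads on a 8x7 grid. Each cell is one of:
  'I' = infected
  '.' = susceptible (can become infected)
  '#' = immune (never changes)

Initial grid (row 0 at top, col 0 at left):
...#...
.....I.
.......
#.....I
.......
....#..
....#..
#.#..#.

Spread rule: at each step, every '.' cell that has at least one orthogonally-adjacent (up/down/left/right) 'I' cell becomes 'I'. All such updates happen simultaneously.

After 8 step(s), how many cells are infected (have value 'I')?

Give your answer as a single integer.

Answer: 47

Derivation:
Step 0 (initial): 2 infected
Step 1: +7 new -> 9 infected
Step 2: +7 new -> 16 infected
Step 3: +6 new -> 22 infected
Step 4: +7 new -> 29 infected
Step 5: +6 new -> 35 infected
Step 6: +5 new -> 40 infected
Step 7: +4 new -> 44 infected
Step 8: +3 new -> 47 infected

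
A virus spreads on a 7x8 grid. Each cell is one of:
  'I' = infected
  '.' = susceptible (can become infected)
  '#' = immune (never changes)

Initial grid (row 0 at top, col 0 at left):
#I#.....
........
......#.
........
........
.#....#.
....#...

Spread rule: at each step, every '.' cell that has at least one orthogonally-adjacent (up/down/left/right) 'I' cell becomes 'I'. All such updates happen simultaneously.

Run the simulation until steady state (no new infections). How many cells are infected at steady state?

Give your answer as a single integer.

Answer: 50

Derivation:
Step 0 (initial): 1 infected
Step 1: +1 new -> 2 infected
Step 2: +3 new -> 5 infected
Step 3: +4 new -> 9 infected
Step 4: +6 new -> 15 infected
Step 5: +6 new -> 21 infected
Step 6: +7 new -> 28 infected
Step 7: +7 new -> 35 infected
Step 8: +7 new -> 42 infected
Step 9: +3 new -> 45 infected
Step 10: +2 new -> 47 infected
Step 11: +2 new -> 49 infected
Step 12: +1 new -> 50 infected
Step 13: +0 new -> 50 infected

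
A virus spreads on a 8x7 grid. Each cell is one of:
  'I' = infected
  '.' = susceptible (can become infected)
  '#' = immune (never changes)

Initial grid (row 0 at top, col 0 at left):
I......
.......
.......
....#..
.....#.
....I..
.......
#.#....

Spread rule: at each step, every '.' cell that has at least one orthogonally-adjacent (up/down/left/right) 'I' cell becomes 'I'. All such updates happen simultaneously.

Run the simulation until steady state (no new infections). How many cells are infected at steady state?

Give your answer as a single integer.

Answer: 52

Derivation:
Step 0 (initial): 2 infected
Step 1: +6 new -> 8 infected
Step 2: +9 new -> 17 infected
Step 3: +12 new -> 29 infected
Step 4: +12 new -> 41 infected
Step 5: +7 new -> 48 infected
Step 6: +4 new -> 52 infected
Step 7: +0 new -> 52 infected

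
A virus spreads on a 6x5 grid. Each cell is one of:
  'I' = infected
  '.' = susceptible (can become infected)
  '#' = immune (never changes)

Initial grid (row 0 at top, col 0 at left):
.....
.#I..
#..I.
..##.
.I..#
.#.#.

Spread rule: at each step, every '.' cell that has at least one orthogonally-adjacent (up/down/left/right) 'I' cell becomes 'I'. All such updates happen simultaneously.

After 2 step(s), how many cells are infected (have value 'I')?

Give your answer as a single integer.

Step 0 (initial): 3 infected
Step 1: +7 new -> 10 infected
Step 2: +9 new -> 19 infected

Answer: 19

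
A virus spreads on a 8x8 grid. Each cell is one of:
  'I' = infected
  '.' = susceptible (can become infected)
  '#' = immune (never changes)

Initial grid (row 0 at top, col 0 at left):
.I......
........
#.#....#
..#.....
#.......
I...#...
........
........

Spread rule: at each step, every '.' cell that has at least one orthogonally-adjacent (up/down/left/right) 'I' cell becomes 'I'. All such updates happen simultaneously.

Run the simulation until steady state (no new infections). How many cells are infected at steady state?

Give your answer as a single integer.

Answer: 58

Derivation:
Step 0 (initial): 2 infected
Step 1: +5 new -> 7 infected
Step 2: +8 new -> 15 infected
Step 3: +7 new -> 22 infected
Step 4: +7 new -> 29 infected
Step 5: +7 new -> 36 infected
Step 6: +7 new -> 43 infected
Step 7: +7 new -> 50 infected
Step 8: +5 new -> 55 infected
Step 9: +3 new -> 58 infected
Step 10: +0 new -> 58 infected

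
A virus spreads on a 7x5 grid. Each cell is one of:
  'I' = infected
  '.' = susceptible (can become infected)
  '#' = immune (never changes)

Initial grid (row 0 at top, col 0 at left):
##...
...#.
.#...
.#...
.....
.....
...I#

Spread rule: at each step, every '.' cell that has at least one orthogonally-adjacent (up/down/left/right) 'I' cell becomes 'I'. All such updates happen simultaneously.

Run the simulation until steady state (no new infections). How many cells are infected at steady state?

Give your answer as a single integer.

Step 0 (initial): 1 infected
Step 1: +2 new -> 3 infected
Step 2: +4 new -> 7 infected
Step 3: +5 new -> 12 infected
Step 4: +5 new -> 17 infected
Step 5: +3 new -> 20 infected
Step 6: +3 new -> 23 infected
Step 7: +4 new -> 27 infected
Step 8: +2 new -> 29 infected
Step 9: +0 new -> 29 infected

Answer: 29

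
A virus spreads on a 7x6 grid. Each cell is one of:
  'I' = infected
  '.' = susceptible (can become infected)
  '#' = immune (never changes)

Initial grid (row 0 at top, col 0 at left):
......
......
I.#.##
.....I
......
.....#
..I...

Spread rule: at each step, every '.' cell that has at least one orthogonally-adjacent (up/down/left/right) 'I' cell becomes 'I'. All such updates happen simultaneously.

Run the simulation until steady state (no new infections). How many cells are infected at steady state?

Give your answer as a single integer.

Answer: 38

Derivation:
Step 0 (initial): 3 infected
Step 1: +8 new -> 11 infected
Step 2: +11 new -> 22 infected
Step 3: +9 new -> 31 infected
Step 4: +2 new -> 33 infected
Step 5: +2 new -> 35 infected
Step 6: +2 new -> 37 infected
Step 7: +1 new -> 38 infected
Step 8: +0 new -> 38 infected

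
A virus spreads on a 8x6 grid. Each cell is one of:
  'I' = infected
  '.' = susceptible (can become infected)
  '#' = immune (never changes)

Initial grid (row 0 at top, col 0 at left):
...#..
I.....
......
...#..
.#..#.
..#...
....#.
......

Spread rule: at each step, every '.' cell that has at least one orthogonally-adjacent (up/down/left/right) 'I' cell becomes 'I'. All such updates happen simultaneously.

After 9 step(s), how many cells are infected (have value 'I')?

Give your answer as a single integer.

Step 0 (initial): 1 infected
Step 1: +3 new -> 4 infected
Step 2: +4 new -> 8 infected
Step 3: +5 new -> 13 infected
Step 4: +4 new -> 17 infected
Step 5: +6 new -> 23 infected
Step 6: +6 new -> 29 infected
Step 7: +4 new -> 33 infected
Step 8: +4 new -> 37 infected
Step 9: +2 new -> 39 infected

Answer: 39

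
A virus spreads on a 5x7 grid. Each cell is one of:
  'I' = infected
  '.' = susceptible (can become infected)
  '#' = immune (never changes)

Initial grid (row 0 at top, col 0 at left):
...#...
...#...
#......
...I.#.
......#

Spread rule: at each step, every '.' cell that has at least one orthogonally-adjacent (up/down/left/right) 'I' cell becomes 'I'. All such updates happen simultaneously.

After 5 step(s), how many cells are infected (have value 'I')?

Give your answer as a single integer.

Step 0 (initial): 1 infected
Step 1: +4 new -> 5 infected
Step 2: +5 new -> 10 infected
Step 3: +7 new -> 17 infected
Step 4: +6 new -> 23 infected
Step 5: +5 new -> 28 infected

Answer: 28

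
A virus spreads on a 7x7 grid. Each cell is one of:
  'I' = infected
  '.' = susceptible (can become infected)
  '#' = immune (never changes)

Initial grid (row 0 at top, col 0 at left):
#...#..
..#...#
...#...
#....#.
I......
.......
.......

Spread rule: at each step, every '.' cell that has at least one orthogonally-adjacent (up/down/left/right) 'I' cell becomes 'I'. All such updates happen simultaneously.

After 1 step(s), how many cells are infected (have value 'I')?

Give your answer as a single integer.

Step 0 (initial): 1 infected
Step 1: +2 new -> 3 infected

Answer: 3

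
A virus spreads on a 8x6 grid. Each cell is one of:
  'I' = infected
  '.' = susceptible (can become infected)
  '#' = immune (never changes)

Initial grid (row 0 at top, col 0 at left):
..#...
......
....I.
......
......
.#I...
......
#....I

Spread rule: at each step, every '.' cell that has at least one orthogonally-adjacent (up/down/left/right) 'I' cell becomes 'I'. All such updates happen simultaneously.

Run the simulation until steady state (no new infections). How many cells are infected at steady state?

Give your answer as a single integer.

Step 0 (initial): 3 infected
Step 1: +9 new -> 12 infected
Step 2: +17 new -> 29 infected
Step 3: +9 new -> 38 infected
Step 4: +4 new -> 42 infected
Step 5: +2 new -> 44 infected
Step 6: +1 new -> 45 infected
Step 7: +0 new -> 45 infected

Answer: 45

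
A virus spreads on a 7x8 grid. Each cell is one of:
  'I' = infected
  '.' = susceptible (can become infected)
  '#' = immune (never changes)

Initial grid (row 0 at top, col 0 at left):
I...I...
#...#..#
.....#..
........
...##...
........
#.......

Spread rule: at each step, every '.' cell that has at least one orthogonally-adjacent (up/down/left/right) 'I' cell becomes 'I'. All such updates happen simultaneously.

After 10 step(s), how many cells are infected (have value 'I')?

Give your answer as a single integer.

Answer: 49

Derivation:
Step 0 (initial): 2 infected
Step 1: +3 new -> 5 infected
Step 2: +5 new -> 10 infected
Step 3: +5 new -> 15 infected
Step 4: +6 new -> 21 infected
Step 5: +6 new -> 27 infected
Step 6: +6 new -> 33 infected
Step 7: +6 new -> 39 infected
Step 8: +5 new -> 44 infected
Step 9: +4 new -> 48 infected
Step 10: +1 new -> 49 infected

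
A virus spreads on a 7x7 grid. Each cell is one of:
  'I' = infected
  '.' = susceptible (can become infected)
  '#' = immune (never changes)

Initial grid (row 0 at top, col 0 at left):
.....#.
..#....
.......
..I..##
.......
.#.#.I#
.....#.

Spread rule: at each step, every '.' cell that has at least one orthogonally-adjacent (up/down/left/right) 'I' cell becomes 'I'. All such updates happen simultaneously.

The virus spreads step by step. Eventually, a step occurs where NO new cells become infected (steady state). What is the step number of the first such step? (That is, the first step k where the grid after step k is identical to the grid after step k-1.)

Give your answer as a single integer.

Step 0 (initial): 2 infected
Step 1: +6 new -> 8 infected
Step 2: +10 new -> 18 infected
Step 3: +7 new -> 25 infected
Step 4: +7 new -> 32 infected
Step 5: +6 new -> 38 infected
Step 6: +1 new -> 39 infected
Step 7: +1 new -> 40 infected
Step 8: +0 new -> 40 infected

Answer: 8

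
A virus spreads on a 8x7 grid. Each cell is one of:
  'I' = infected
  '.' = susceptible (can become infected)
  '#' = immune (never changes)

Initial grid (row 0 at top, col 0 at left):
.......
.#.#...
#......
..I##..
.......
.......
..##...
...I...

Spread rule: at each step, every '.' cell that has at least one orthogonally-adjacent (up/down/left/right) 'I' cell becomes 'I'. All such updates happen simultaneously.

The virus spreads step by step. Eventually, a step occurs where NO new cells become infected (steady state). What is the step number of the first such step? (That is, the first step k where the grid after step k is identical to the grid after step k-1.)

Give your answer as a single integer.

Step 0 (initial): 2 infected
Step 1: +5 new -> 7 infected
Step 2: +10 new -> 17 infected
Step 3: +11 new -> 28 infected
Step 4: +9 new -> 37 infected
Step 5: +7 new -> 44 infected
Step 6: +4 new -> 48 infected
Step 7: +1 new -> 49 infected
Step 8: +0 new -> 49 infected

Answer: 8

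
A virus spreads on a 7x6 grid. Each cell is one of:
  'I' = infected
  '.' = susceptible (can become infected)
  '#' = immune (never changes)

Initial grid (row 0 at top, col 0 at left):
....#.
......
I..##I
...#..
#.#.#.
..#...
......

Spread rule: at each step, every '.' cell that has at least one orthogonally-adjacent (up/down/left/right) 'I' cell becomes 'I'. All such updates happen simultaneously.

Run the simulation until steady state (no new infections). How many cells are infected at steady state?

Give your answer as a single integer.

Step 0 (initial): 2 infected
Step 1: +5 new -> 7 infected
Step 2: +8 new -> 15 infected
Step 3: +6 new -> 21 infected
Step 4: +5 new -> 26 infected
Step 5: +4 new -> 30 infected
Step 6: +4 new -> 34 infected
Step 7: +0 new -> 34 infected

Answer: 34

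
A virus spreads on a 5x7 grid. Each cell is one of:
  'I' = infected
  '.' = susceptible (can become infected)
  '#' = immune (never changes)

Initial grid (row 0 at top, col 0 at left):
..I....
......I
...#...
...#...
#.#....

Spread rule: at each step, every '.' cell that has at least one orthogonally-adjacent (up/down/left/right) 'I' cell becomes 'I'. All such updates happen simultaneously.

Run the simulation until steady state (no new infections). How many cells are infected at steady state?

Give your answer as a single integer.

Answer: 31

Derivation:
Step 0 (initial): 2 infected
Step 1: +6 new -> 8 infected
Step 2: +9 new -> 17 infected
Step 3: +6 new -> 23 infected
Step 4: +4 new -> 27 infected
Step 5: +3 new -> 30 infected
Step 6: +1 new -> 31 infected
Step 7: +0 new -> 31 infected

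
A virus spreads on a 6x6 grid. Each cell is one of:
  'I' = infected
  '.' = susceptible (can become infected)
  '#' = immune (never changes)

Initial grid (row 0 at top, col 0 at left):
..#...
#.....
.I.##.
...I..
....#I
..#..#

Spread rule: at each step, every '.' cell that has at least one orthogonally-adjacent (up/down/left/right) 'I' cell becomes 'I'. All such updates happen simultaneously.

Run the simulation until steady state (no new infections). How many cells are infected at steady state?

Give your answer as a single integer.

Step 0 (initial): 3 infected
Step 1: +8 new -> 11 infected
Step 2: +7 new -> 18 infected
Step 3: +6 new -> 24 infected
Step 4: +4 new -> 28 infected
Step 5: +1 new -> 29 infected
Step 6: +0 new -> 29 infected

Answer: 29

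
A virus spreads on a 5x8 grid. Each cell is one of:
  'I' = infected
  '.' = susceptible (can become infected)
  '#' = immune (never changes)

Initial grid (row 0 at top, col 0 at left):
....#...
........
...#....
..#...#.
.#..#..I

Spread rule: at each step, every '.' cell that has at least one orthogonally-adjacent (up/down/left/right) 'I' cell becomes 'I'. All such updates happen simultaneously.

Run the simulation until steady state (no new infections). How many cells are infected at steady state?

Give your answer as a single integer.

Answer: 34

Derivation:
Step 0 (initial): 1 infected
Step 1: +2 new -> 3 infected
Step 2: +2 new -> 5 infected
Step 3: +3 new -> 8 infected
Step 4: +4 new -> 12 infected
Step 5: +4 new -> 16 infected
Step 6: +3 new -> 19 infected
Step 7: +2 new -> 21 infected
Step 8: +2 new -> 23 infected
Step 9: +3 new -> 26 infected
Step 10: +3 new -> 29 infected
Step 11: +3 new -> 32 infected
Step 12: +1 new -> 33 infected
Step 13: +1 new -> 34 infected
Step 14: +0 new -> 34 infected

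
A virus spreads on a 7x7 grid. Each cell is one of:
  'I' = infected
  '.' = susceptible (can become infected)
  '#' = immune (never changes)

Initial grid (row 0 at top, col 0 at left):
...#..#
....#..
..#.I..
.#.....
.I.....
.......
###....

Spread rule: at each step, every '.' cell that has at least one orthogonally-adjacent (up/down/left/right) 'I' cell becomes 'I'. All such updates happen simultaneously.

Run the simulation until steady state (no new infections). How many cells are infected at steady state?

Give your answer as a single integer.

Answer: 41

Derivation:
Step 0 (initial): 2 infected
Step 1: +6 new -> 8 infected
Step 2: +11 new -> 19 infected
Step 3: +8 new -> 27 infected
Step 4: +9 new -> 36 infected
Step 5: +4 new -> 40 infected
Step 6: +1 new -> 41 infected
Step 7: +0 new -> 41 infected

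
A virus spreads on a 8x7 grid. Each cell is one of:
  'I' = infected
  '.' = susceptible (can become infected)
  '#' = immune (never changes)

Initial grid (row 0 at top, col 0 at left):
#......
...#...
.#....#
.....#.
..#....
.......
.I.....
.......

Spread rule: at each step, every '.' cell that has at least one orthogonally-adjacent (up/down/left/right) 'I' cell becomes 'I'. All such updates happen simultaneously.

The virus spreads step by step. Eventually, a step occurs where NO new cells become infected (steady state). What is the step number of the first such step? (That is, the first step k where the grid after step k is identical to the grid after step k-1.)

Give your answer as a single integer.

Answer: 12

Derivation:
Step 0 (initial): 1 infected
Step 1: +4 new -> 5 infected
Step 2: +6 new -> 11 infected
Step 3: +5 new -> 16 infected
Step 4: +6 new -> 22 infected
Step 5: +7 new -> 29 infected
Step 6: +7 new -> 36 infected
Step 7: +4 new -> 40 infected
Step 8: +5 new -> 45 infected
Step 9: +2 new -> 47 infected
Step 10: +2 new -> 49 infected
Step 11: +1 new -> 50 infected
Step 12: +0 new -> 50 infected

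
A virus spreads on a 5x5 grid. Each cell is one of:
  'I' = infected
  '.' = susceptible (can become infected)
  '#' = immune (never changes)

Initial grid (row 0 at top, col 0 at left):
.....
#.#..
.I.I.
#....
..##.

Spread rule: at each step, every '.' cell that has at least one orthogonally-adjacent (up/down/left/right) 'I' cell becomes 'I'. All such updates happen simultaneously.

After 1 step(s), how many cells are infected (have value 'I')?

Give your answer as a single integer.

Step 0 (initial): 2 infected
Step 1: +7 new -> 9 infected

Answer: 9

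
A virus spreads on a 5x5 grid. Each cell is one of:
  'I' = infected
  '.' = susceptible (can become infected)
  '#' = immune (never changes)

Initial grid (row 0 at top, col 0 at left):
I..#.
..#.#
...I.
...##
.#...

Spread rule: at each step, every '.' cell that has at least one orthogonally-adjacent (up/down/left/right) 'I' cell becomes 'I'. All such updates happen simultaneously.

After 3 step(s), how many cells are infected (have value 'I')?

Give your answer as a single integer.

Answer: 15

Derivation:
Step 0 (initial): 2 infected
Step 1: +5 new -> 7 infected
Step 2: +5 new -> 12 infected
Step 3: +3 new -> 15 infected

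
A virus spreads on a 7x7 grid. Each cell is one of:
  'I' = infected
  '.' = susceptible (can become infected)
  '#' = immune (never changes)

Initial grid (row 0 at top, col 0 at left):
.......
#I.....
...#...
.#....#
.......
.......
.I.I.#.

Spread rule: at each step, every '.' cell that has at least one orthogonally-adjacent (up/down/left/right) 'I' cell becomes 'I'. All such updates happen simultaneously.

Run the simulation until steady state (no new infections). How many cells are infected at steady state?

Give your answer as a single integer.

Step 0 (initial): 3 infected
Step 1: +8 new -> 11 infected
Step 2: +10 new -> 21 infected
Step 3: +9 new -> 30 infected
Step 4: +6 new -> 36 infected
Step 5: +6 new -> 42 infected
Step 6: +2 new -> 44 infected
Step 7: +0 new -> 44 infected

Answer: 44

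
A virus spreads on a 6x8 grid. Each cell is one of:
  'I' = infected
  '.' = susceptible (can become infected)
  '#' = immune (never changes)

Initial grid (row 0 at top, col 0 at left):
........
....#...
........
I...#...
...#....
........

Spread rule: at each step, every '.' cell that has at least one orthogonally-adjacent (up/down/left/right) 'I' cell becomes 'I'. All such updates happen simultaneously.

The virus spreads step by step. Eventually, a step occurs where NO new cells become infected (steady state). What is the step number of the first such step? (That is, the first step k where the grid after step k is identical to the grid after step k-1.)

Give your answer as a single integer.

Step 0 (initial): 1 infected
Step 1: +3 new -> 4 infected
Step 2: +5 new -> 9 infected
Step 3: +6 new -> 15 infected
Step 4: +4 new -> 19 infected
Step 5: +4 new -> 23 infected
Step 6: +3 new -> 26 infected
Step 7: +6 new -> 32 infected
Step 8: +6 new -> 38 infected
Step 9: +5 new -> 43 infected
Step 10: +2 new -> 45 infected
Step 11: +0 new -> 45 infected

Answer: 11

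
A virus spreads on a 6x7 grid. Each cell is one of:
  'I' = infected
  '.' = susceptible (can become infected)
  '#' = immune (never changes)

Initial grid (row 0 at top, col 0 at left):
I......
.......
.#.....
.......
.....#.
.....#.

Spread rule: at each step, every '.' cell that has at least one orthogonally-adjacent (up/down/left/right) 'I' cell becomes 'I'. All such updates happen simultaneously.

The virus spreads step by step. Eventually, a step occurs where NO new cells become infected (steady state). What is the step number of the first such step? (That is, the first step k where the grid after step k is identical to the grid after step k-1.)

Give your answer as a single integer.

Answer: 12

Derivation:
Step 0 (initial): 1 infected
Step 1: +2 new -> 3 infected
Step 2: +3 new -> 6 infected
Step 3: +3 new -> 9 infected
Step 4: +5 new -> 14 infected
Step 5: +6 new -> 20 infected
Step 6: +6 new -> 26 infected
Step 7: +5 new -> 31 infected
Step 8: +4 new -> 35 infected
Step 9: +2 new -> 37 infected
Step 10: +1 new -> 38 infected
Step 11: +1 new -> 39 infected
Step 12: +0 new -> 39 infected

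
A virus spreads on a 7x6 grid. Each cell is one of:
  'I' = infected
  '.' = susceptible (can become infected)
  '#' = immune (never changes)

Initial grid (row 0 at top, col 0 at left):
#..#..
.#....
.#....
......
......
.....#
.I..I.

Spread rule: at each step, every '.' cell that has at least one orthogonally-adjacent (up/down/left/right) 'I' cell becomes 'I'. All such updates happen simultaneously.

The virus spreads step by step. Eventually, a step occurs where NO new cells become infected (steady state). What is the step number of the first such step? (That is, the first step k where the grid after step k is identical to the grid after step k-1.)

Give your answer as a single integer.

Step 0 (initial): 2 infected
Step 1: +6 new -> 8 infected
Step 2: +5 new -> 13 infected
Step 3: +6 new -> 19 infected
Step 4: +5 new -> 24 infected
Step 5: +5 new -> 29 infected
Step 6: +5 new -> 34 infected
Step 7: +2 new -> 36 infected
Step 8: +1 new -> 37 infected
Step 9: +0 new -> 37 infected

Answer: 9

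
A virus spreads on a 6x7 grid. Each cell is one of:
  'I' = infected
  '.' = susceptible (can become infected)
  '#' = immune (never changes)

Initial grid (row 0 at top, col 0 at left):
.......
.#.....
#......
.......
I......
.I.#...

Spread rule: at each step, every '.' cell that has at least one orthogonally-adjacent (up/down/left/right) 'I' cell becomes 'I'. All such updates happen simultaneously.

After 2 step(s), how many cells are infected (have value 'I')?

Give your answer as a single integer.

Step 0 (initial): 2 infected
Step 1: +4 new -> 6 infected
Step 2: +2 new -> 8 infected

Answer: 8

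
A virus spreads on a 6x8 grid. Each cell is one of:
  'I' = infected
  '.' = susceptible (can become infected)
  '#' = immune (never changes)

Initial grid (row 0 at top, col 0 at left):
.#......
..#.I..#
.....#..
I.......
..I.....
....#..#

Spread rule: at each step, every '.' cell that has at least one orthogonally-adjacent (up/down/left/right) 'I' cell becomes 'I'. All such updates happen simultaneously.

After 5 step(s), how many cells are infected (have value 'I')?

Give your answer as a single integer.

Answer: 42

Derivation:
Step 0 (initial): 3 infected
Step 1: +11 new -> 14 infected
Step 2: +13 new -> 27 infected
Step 3: +7 new -> 34 infected
Step 4: +5 new -> 39 infected
Step 5: +3 new -> 42 infected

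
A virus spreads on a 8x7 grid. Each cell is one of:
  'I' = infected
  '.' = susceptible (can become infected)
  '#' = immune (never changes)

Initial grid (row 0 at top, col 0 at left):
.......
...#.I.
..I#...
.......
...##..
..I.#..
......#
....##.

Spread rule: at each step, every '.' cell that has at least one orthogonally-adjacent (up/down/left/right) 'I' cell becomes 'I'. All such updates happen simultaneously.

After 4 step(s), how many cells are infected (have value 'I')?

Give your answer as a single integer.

Answer: 46

Derivation:
Step 0 (initial): 3 infected
Step 1: +11 new -> 14 infected
Step 2: +15 new -> 29 infected
Step 3: +12 new -> 41 infected
Step 4: +5 new -> 46 infected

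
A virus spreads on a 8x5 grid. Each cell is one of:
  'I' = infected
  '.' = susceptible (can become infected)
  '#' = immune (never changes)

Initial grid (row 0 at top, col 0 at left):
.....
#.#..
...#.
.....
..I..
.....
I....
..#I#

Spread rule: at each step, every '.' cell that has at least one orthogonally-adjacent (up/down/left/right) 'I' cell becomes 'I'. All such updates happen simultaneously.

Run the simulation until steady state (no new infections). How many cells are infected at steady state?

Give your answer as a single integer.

Answer: 35

Derivation:
Step 0 (initial): 3 infected
Step 1: +8 new -> 11 infected
Step 2: +10 new -> 21 infected
Step 3: +4 new -> 25 infected
Step 4: +3 new -> 28 infected
Step 5: +2 new -> 30 infected
Step 6: +4 new -> 34 infected
Step 7: +1 new -> 35 infected
Step 8: +0 new -> 35 infected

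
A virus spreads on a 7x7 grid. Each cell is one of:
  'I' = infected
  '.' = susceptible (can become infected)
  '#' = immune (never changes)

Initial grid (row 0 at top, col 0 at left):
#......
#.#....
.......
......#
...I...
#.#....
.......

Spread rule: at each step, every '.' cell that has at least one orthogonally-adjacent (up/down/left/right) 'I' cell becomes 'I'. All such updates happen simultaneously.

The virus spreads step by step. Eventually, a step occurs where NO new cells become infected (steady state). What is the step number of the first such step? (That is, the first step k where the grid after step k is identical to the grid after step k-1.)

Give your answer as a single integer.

Answer: 8

Derivation:
Step 0 (initial): 1 infected
Step 1: +4 new -> 5 infected
Step 2: +7 new -> 12 infected
Step 3: +11 new -> 23 infected
Step 4: +8 new -> 31 infected
Step 5: +8 new -> 39 infected
Step 6: +3 new -> 42 infected
Step 7: +1 new -> 43 infected
Step 8: +0 new -> 43 infected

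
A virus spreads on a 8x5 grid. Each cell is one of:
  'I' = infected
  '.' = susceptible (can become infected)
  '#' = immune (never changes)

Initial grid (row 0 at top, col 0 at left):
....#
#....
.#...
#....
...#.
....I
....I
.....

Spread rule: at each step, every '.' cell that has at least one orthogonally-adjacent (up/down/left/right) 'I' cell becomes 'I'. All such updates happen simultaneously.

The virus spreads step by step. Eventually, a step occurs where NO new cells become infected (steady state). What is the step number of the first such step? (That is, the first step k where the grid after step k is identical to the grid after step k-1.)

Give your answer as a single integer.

Answer: 10

Derivation:
Step 0 (initial): 2 infected
Step 1: +4 new -> 6 infected
Step 2: +4 new -> 10 infected
Step 3: +6 new -> 16 infected
Step 4: +7 new -> 23 infected
Step 5: +5 new -> 28 infected
Step 6: +2 new -> 30 infected
Step 7: +2 new -> 32 infected
Step 8: +1 new -> 33 infected
Step 9: +1 new -> 34 infected
Step 10: +0 new -> 34 infected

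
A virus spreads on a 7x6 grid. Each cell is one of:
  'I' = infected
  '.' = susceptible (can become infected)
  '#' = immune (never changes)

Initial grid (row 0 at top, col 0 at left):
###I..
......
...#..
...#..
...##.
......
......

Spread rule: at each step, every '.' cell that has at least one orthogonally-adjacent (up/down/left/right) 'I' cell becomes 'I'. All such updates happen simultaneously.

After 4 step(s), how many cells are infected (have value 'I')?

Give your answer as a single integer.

Answer: 15

Derivation:
Step 0 (initial): 1 infected
Step 1: +2 new -> 3 infected
Step 2: +3 new -> 6 infected
Step 3: +4 new -> 10 infected
Step 4: +5 new -> 15 infected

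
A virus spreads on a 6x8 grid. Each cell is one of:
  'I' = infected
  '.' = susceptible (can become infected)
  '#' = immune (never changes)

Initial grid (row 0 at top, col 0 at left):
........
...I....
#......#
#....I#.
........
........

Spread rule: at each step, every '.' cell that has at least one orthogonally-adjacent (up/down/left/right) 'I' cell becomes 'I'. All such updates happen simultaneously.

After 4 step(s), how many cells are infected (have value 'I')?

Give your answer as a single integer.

Answer: 38

Derivation:
Step 0 (initial): 2 infected
Step 1: +7 new -> 9 infected
Step 2: +11 new -> 20 infected
Step 3: +10 new -> 30 infected
Step 4: +8 new -> 38 infected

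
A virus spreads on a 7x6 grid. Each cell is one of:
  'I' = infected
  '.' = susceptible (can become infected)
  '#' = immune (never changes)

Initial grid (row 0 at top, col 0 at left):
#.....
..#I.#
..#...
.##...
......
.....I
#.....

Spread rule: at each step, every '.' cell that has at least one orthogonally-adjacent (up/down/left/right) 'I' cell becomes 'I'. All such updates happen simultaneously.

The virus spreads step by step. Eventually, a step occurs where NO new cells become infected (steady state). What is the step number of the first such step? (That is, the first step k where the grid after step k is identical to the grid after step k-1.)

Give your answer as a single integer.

Step 0 (initial): 2 infected
Step 1: +6 new -> 8 infected
Step 2: +8 new -> 16 infected
Step 3: +7 new -> 23 infected
Step 4: +4 new -> 27 infected
Step 5: +5 new -> 32 infected
Step 6: +2 new -> 34 infected
Step 7: +1 new -> 35 infected
Step 8: +0 new -> 35 infected

Answer: 8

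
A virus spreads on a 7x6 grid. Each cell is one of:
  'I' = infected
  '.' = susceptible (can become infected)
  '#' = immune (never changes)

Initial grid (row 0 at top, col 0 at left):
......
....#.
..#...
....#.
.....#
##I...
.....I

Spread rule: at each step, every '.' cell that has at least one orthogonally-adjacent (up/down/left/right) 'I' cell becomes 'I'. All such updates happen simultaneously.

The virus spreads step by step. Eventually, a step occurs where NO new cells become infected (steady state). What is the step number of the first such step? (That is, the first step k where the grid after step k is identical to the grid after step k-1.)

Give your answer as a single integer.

Step 0 (initial): 2 infected
Step 1: +5 new -> 7 infected
Step 2: +6 new -> 13 infected
Step 3: +5 new -> 18 infected
Step 4: +3 new -> 21 infected
Step 5: +4 new -> 25 infected
Step 6: +5 new -> 30 infected
Step 7: +5 new -> 35 infected
Step 8: +1 new -> 36 infected
Step 9: +0 new -> 36 infected

Answer: 9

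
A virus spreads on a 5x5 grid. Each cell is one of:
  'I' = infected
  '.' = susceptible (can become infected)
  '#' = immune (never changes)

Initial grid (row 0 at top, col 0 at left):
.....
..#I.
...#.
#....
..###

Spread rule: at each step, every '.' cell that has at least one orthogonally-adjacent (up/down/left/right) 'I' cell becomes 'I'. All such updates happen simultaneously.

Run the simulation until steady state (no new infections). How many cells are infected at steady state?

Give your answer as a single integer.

Step 0 (initial): 1 infected
Step 1: +2 new -> 3 infected
Step 2: +3 new -> 6 infected
Step 3: +2 new -> 8 infected
Step 4: +3 new -> 11 infected
Step 5: +3 new -> 14 infected
Step 6: +3 new -> 17 infected
Step 7: +1 new -> 18 infected
Step 8: +1 new -> 19 infected
Step 9: +0 new -> 19 infected

Answer: 19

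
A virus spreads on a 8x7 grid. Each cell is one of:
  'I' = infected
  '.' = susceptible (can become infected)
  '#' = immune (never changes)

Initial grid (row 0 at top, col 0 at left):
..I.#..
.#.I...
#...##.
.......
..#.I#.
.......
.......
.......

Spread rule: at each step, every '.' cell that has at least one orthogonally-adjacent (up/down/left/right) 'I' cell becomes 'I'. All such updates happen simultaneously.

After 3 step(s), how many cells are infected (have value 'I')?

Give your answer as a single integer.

Step 0 (initial): 3 infected
Step 1: +8 new -> 11 infected
Step 2: +8 new -> 19 infected
Step 3: +11 new -> 30 infected

Answer: 30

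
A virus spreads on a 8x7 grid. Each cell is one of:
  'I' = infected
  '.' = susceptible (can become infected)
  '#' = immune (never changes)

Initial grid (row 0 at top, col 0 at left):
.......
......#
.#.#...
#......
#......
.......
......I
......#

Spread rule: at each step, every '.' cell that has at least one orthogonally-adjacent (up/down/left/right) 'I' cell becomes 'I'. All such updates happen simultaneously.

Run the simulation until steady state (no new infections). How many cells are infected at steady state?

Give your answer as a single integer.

Answer: 50

Derivation:
Step 0 (initial): 1 infected
Step 1: +2 new -> 3 infected
Step 2: +4 new -> 7 infected
Step 3: +5 new -> 12 infected
Step 4: +6 new -> 18 infected
Step 5: +6 new -> 24 infected
Step 6: +7 new -> 31 infected
Step 7: +6 new -> 37 infected
Step 8: +5 new -> 42 infected
Step 9: +2 new -> 44 infected
Step 10: +2 new -> 46 infected
Step 11: +2 new -> 48 infected
Step 12: +2 new -> 50 infected
Step 13: +0 new -> 50 infected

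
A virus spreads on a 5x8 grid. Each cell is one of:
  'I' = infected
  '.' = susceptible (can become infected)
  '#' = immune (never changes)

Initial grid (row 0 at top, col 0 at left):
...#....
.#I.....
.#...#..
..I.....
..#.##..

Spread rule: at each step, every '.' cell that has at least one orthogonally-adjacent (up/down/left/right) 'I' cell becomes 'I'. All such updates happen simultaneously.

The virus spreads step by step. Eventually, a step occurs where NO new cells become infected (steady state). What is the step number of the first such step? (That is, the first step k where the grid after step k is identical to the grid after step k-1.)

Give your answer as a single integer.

Answer: 7

Derivation:
Step 0 (initial): 2 infected
Step 1: +5 new -> 7 infected
Step 2: +7 new -> 14 infected
Step 3: +7 new -> 21 infected
Step 4: +4 new -> 25 infected
Step 5: +5 new -> 30 infected
Step 6: +3 new -> 33 infected
Step 7: +0 new -> 33 infected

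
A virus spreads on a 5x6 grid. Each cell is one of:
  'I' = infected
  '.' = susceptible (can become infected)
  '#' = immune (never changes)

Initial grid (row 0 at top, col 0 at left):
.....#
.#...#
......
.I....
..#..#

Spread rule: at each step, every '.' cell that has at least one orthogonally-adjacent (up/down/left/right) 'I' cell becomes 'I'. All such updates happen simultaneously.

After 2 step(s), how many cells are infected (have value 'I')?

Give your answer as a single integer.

Step 0 (initial): 1 infected
Step 1: +4 new -> 5 infected
Step 2: +4 new -> 9 infected

Answer: 9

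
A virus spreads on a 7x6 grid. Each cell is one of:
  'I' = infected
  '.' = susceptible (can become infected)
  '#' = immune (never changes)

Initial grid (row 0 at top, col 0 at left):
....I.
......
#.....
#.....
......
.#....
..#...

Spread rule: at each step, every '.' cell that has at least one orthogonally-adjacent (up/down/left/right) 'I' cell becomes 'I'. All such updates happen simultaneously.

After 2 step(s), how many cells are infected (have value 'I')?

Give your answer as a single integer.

Step 0 (initial): 1 infected
Step 1: +3 new -> 4 infected
Step 2: +4 new -> 8 infected

Answer: 8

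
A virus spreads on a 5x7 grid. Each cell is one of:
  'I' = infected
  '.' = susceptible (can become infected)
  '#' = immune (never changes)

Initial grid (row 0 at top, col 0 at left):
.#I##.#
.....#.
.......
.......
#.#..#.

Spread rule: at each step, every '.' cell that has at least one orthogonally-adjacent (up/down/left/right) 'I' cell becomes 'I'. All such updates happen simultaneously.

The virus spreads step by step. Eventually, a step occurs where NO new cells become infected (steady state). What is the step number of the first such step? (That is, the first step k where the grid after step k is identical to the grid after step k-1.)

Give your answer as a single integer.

Step 0 (initial): 1 infected
Step 1: +1 new -> 2 infected
Step 2: +3 new -> 5 infected
Step 3: +5 new -> 10 infected
Step 4: +5 new -> 15 infected
Step 5: +5 new -> 20 infected
Step 6: +3 new -> 23 infected
Step 7: +2 new -> 25 infected
Step 8: +1 new -> 26 infected
Step 9: +0 new -> 26 infected

Answer: 9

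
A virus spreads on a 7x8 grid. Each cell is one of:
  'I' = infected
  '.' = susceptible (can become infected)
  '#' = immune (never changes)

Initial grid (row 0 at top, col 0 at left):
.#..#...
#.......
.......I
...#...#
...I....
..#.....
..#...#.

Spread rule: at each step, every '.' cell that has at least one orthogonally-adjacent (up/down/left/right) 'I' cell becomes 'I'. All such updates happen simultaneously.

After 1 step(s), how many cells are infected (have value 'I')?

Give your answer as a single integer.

Answer: 7

Derivation:
Step 0 (initial): 2 infected
Step 1: +5 new -> 7 infected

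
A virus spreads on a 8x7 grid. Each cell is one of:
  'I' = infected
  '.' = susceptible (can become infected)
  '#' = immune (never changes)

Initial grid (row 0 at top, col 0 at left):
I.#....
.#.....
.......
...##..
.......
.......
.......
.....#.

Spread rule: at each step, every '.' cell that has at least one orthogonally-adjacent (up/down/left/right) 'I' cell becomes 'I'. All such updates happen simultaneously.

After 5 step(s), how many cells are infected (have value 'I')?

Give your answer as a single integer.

Answer: 14

Derivation:
Step 0 (initial): 1 infected
Step 1: +2 new -> 3 infected
Step 2: +1 new -> 4 infected
Step 3: +2 new -> 6 infected
Step 4: +3 new -> 9 infected
Step 5: +5 new -> 14 infected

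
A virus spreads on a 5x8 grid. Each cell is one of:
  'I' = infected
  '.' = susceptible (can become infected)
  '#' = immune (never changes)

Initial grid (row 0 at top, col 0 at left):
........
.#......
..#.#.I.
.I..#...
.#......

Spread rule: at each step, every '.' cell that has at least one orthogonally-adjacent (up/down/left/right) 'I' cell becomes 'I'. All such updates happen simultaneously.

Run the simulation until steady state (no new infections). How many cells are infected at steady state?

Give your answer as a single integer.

Step 0 (initial): 2 infected
Step 1: +7 new -> 9 infected
Step 2: +10 new -> 19 infected
Step 3: +8 new -> 27 infected
Step 4: +4 new -> 31 infected
Step 5: +3 new -> 34 infected
Step 6: +1 new -> 35 infected
Step 7: +0 new -> 35 infected

Answer: 35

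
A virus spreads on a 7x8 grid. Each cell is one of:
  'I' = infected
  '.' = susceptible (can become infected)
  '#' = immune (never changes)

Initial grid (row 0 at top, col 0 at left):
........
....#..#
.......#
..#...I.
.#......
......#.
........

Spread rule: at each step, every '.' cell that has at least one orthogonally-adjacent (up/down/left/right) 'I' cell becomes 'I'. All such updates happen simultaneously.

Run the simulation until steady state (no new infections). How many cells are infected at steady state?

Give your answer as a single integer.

Answer: 50

Derivation:
Step 0 (initial): 1 infected
Step 1: +4 new -> 5 infected
Step 2: +5 new -> 10 infected
Step 3: +7 new -> 17 infected
Step 4: +7 new -> 24 infected
Step 5: +7 new -> 31 infected
Step 6: +5 new -> 36 infected
Step 7: +6 new -> 42 infected
Step 8: +5 new -> 47 infected
Step 9: +3 new -> 50 infected
Step 10: +0 new -> 50 infected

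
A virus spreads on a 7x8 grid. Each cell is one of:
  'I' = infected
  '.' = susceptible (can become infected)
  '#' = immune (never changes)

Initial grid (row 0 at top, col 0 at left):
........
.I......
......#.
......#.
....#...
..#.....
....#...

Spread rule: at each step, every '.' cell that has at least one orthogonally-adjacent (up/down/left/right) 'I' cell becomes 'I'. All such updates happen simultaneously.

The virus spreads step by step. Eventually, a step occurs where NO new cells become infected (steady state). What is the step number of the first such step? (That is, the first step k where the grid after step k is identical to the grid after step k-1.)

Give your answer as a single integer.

Answer: 12

Derivation:
Step 0 (initial): 1 infected
Step 1: +4 new -> 5 infected
Step 2: +6 new -> 11 infected
Step 3: +6 new -> 17 infected
Step 4: +7 new -> 24 infected
Step 5: +7 new -> 31 infected
Step 6: +6 new -> 37 infected
Step 7: +5 new -> 42 infected
Step 8: +3 new -> 45 infected
Step 9: +3 new -> 48 infected
Step 10: +2 new -> 50 infected
Step 11: +1 new -> 51 infected
Step 12: +0 new -> 51 infected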